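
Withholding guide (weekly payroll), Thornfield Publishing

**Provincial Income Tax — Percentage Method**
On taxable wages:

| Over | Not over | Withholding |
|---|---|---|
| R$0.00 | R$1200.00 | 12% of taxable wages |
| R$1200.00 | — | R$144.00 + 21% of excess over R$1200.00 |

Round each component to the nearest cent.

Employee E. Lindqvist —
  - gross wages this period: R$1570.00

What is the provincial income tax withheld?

R$221.70

Provincial Income Tax: taxable = R$1570.00
  R$144.00 + 21% × (R$1570.00 − R$1200.00) = R$144.00 + 21% × R$370.00 = R$221.70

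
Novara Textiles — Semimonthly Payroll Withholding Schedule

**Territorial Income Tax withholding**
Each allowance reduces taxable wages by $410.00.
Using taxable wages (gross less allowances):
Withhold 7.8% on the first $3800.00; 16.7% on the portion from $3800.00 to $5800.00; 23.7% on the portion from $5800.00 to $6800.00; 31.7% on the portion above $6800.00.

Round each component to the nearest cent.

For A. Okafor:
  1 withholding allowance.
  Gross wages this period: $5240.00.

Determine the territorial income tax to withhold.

Territorial Income Tax: taxable = $5240.00 − 1×$410.00 = $4830.00
  $296.40 + 16.7% × ($4830.00 − $3800.00) = $296.40 + 16.7% × $1030.00 = $468.41

$468.41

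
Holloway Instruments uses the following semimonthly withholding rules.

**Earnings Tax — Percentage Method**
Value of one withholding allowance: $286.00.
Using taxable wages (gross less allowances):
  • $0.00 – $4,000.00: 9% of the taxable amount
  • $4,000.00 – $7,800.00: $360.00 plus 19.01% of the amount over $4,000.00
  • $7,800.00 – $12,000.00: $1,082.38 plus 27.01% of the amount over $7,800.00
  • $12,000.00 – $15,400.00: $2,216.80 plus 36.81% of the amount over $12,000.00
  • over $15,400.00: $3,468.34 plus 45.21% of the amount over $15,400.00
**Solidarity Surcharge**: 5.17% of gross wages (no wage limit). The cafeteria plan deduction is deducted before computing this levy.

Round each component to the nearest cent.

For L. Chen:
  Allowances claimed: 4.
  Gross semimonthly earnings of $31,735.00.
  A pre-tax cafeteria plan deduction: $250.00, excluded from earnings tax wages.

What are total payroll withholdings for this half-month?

$11,850.94

Earnings Tax: taxable = $31,735.00 − $250.00 − 4×$286.00 = $30,341.00
  $3,468.34 + 45.21% × ($30,341.00 − $15,400.00) = $3,468.34 + 45.21% × $14,941.00 = $10,223.17
Solidarity Surcharge: 5.17% × $31,485.00 = $1,627.77
Total: $10,223.17 + $1,627.77 = $11,850.94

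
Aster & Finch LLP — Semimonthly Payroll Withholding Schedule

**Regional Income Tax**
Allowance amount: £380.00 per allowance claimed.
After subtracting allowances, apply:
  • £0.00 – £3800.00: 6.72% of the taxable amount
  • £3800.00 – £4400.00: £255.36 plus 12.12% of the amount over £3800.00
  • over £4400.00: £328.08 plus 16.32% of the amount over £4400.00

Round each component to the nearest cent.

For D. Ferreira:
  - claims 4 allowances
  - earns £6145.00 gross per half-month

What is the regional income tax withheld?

£364.80

Regional Income Tax: taxable = £6145.00 − 4×£380.00 = £4625.00
  £328.08 + 16.32% × (£4625.00 − £4400.00) = £328.08 + 16.32% × £225.00 = £364.80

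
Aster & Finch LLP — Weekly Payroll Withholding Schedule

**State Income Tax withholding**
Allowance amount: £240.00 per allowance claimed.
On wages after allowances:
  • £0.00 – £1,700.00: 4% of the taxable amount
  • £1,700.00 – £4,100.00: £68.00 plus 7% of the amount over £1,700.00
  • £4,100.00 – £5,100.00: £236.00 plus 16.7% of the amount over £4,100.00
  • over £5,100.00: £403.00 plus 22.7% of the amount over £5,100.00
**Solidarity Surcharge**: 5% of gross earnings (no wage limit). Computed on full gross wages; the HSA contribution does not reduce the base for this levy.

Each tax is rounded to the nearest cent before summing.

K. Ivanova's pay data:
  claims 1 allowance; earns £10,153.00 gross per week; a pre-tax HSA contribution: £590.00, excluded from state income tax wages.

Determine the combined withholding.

£1,869.27

State Income Tax: taxable = £10,153.00 − £590.00 − 1×£240.00 = £9,323.00
  £403.00 + 22.7% × (£9,323.00 − £5,100.00) = £403.00 + 22.7% × £4,223.00 = £1,361.62
Solidarity Surcharge: 5% × £10,153.00 = £507.65
Total: £1,361.62 + £507.65 = £1,869.27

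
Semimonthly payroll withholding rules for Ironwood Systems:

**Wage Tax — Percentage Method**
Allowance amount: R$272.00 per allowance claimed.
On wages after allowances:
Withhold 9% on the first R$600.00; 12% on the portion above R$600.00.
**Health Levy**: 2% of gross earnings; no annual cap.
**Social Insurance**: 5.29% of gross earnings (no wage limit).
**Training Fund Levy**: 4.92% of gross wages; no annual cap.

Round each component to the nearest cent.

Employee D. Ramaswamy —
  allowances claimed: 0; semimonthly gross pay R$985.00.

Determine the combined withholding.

Wage Tax: taxable = R$985.00
  R$54.00 + 12% × (R$985.00 − R$600.00) = R$54.00 + 12% × R$385.00 = R$100.20
Health Levy: 2% × R$985.00 = R$19.70
Social Insurance: 5.29% × R$985.00 = R$52.11
Training Fund Levy: 4.92% × R$985.00 = R$48.46
Total: R$100.20 + R$19.70 + R$52.11 + R$48.46 = R$220.47

R$220.47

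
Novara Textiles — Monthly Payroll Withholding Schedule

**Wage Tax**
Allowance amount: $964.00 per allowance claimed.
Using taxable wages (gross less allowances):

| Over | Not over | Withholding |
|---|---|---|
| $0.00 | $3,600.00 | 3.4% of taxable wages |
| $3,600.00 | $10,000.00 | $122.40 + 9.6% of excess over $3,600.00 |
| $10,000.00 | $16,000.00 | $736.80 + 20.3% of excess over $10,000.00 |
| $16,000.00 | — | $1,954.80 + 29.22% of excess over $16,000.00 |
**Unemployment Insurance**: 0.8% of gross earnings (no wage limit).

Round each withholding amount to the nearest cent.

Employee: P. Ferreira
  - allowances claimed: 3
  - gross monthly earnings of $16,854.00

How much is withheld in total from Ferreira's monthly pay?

$1,675.92

Wage Tax: taxable = $16,854.00 − 3×$964.00 = $13,962.00
  $736.80 + 20.3% × ($13,962.00 − $10,000.00) = $736.80 + 20.3% × $3,962.00 = $1,541.09
Unemployment Insurance: 0.8% × $16,854.00 = $134.83
Total: $1,541.09 + $134.83 = $1,675.92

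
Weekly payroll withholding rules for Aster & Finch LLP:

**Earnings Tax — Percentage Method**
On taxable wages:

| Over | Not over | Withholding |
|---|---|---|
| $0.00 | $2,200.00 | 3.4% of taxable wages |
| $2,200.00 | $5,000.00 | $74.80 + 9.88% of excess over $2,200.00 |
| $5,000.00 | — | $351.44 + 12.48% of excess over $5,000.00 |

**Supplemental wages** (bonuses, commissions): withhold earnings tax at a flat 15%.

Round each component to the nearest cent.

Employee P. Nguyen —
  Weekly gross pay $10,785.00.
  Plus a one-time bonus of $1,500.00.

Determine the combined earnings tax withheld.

Earnings Tax: taxable = $10,785.00
  $351.44 + 12.48% × ($10,785.00 − $5,000.00) = $351.44 + 12.48% × $5,785.00 = $1,073.41
Supplemental (15% flat on bonus): 15% × $1,500.00 = $225.00
Total earnings tax: $1,073.41 + $225.00 = $1,298.41

$1,298.41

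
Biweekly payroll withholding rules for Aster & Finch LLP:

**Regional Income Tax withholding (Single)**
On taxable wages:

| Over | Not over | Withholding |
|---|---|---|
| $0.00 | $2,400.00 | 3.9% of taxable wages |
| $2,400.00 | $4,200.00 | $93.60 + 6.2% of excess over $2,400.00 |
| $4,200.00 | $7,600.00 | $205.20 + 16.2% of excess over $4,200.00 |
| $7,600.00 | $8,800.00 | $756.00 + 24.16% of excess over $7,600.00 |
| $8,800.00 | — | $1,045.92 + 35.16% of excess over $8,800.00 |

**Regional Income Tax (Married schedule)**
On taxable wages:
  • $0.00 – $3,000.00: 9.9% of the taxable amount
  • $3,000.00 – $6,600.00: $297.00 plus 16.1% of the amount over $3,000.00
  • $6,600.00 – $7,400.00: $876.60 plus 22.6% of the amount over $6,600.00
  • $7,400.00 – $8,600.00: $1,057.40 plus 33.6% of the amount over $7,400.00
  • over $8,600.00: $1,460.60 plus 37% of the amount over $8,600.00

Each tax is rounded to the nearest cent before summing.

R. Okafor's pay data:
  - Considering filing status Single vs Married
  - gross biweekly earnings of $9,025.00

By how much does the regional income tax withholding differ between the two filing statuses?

$492.82

Regional Income Tax (Single): taxable = $9,025.00
  $1,045.92 + 35.16% × ($9,025.00 − $8,800.00) = $1,045.92 + 35.16% × $225.00 = $1,125.03
Regional Income Tax (Married): taxable = $9,025.00
  $1,460.60 + 37% × ($9,025.00 − $8,600.00) = $1,460.60 + 37% × $425.00 = $1,617.85
Difference: |$1,125.03 − $1,617.85| = $492.82 (higher under Married)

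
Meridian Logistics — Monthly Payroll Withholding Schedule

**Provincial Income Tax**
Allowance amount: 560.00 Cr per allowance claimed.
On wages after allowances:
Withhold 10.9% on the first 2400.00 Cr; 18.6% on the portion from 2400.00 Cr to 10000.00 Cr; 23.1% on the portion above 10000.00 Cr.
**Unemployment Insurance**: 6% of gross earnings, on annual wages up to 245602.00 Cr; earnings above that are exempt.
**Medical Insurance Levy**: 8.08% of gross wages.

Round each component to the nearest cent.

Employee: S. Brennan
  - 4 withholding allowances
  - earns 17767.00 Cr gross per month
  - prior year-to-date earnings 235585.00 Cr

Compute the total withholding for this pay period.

Provincial Income Tax: taxable = 17767.00 Cr − 4×560.00 Cr = 15527.00 Cr
  1675.20 Cr + 23.1% × (15527.00 Cr − 10000.00 Cr) = 1675.20 Cr + 23.1% × 5527.00 Cr = 2951.94 Cr
Unemployment Insurance: cap 245602.00 Cr − YTD 235585.00 Cr = 10017.00 Cr subject; 6% × 10017.00 Cr = 601.02 Cr
Medical Insurance Levy: 8.08% × 17767.00 Cr = 1435.57 Cr
Total: 2951.94 Cr + 601.02 Cr + 1435.57 Cr = 4988.53 Cr

4988.53 Cr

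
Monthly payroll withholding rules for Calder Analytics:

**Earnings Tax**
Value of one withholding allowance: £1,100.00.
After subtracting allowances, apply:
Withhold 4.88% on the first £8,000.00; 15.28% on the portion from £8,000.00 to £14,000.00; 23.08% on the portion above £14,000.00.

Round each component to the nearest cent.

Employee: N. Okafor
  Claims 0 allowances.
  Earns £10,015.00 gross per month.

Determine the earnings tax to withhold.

£698.29

Earnings Tax: taxable = £10,015.00
  £390.40 + 15.28% × (£10,015.00 − £8,000.00) = £390.40 + 15.28% × £2,015.00 = £698.29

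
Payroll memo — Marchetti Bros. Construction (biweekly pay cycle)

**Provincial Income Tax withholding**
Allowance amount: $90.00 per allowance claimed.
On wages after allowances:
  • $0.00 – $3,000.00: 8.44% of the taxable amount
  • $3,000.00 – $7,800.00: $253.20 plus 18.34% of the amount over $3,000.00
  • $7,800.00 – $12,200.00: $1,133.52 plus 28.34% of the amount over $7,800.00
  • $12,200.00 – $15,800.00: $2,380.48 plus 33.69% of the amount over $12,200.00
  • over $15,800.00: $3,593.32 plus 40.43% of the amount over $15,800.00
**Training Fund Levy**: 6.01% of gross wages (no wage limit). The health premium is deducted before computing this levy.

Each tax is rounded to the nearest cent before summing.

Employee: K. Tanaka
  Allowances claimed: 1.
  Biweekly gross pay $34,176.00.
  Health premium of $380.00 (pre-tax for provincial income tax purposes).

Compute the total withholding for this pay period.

Provincial Income Tax: taxable = $34,176.00 − $380.00 − 1×$90.00 = $33,706.00
  $3,593.32 + 40.43% × ($33,706.00 − $15,800.00) = $3,593.32 + 40.43% × $17,906.00 = $10,832.72
Training Fund Levy: 6.01% × $33,796.00 = $2,031.14
Total: $10,832.72 + $2,031.14 = $12,863.86

$12,863.86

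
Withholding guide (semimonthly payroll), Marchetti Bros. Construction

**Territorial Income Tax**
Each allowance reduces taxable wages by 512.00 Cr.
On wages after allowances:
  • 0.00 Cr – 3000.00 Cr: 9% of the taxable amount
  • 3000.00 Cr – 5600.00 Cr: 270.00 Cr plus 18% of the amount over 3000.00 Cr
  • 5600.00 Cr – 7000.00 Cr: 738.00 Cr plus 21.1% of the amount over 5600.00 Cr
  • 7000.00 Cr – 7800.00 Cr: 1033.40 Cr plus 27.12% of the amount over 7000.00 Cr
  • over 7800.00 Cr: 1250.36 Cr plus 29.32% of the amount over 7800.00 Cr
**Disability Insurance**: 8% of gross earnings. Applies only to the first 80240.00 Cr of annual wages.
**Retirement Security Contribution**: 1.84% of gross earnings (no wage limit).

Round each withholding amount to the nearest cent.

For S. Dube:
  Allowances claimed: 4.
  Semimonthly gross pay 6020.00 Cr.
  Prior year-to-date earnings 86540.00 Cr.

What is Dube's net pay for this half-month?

5464.27 Cr

Territorial Income Tax: taxable = 6020.00 Cr − 4×512.00 Cr = 3972.00 Cr
  270.00 Cr + 18% × (3972.00 Cr − 3000.00 Cr) = 270.00 Cr + 18% × 972.00 Cr = 444.96 Cr
Disability Insurance: YTD 86540.00 Cr ≥ cap 80240.00 Cr → 0.00 Cr
Retirement Security Contribution: 1.84% × 6020.00 Cr = 110.77 Cr
Total withheld: 444.96 Cr + 0.00 Cr + 110.77 Cr = 555.73 Cr
Net pay: 6020.00 Cr − 555.73 Cr = 5464.27 Cr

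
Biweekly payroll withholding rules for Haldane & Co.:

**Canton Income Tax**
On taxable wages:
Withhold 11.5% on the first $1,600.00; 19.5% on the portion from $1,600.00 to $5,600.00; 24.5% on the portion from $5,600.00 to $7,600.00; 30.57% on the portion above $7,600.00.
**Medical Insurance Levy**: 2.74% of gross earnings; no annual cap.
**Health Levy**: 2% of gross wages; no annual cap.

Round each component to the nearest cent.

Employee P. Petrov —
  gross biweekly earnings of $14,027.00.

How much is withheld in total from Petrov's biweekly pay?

$4,083.61

Canton Income Tax: taxable = $14,027.00
  $1,454.00 + 30.57% × ($14,027.00 − $7,600.00) = $1,454.00 + 30.57% × $6,427.00 = $3,418.73
Medical Insurance Levy: 2.74% × $14,027.00 = $384.34
Health Levy: 2% × $14,027.00 = $280.54
Total: $3,418.73 + $384.34 + $280.54 = $4,083.61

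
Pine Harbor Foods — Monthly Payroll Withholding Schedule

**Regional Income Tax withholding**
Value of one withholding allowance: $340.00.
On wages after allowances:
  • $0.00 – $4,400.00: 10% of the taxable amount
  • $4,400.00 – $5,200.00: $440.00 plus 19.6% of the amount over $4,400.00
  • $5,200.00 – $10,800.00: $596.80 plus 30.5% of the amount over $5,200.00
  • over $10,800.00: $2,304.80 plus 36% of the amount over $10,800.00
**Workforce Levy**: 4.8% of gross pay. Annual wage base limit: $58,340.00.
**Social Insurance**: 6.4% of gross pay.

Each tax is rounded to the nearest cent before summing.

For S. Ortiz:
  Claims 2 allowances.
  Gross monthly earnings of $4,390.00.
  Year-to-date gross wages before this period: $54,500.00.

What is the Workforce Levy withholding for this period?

$184.32

Workforce Levy: cap $58,340.00 − YTD $54,500.00 = $3,840.00 subject; 4.8% × $3,840.00 = $184.32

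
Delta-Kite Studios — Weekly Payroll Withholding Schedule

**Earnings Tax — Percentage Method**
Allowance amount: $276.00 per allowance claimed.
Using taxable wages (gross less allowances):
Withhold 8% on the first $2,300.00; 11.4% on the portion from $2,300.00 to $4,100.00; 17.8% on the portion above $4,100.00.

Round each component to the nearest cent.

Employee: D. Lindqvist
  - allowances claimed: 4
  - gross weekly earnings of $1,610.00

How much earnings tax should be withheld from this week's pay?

$40.48

Earnings Tax: taxable = $1,610.00 − 4×$276.00 = $506.00
  8% × $506.00 = $40.48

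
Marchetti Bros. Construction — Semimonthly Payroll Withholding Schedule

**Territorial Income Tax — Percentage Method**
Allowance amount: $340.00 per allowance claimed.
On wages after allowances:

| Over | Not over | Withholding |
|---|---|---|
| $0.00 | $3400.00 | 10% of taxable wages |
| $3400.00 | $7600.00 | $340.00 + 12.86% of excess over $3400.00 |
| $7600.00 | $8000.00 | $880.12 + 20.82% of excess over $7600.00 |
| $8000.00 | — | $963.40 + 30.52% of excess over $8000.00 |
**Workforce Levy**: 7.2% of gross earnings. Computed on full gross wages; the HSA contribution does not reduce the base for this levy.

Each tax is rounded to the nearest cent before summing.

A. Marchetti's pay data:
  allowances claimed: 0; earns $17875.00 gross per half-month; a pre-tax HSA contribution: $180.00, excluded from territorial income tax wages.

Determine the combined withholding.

Territorial Income Tax: taxable = $17875.00 − $180.00 = $17695.00
  $963.40 + 30.52% × ($17695.00 − $8000.00) = $963.40 + 30.52% × $9695.00 = $3922.31
Workforce Levy: 7.2% × $17875.00 = $1287.00
Total: $3922.31 + $1287.00 = $5209.31

$5209.31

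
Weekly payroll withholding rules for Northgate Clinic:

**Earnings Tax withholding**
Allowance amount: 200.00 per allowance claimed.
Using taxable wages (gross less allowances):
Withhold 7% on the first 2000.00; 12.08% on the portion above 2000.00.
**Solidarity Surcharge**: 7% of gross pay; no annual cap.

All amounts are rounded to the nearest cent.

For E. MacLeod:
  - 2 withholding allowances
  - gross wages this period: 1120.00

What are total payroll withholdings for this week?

128.80

Earnings Tax: taxable = 1120.00 − 2×200.00 = 720.00
  7% × 720.00 = 50.40
Solidarity Surcharge: 7% × 1120.00 = 78.40
Total: 50.40 + 78.40 = 128.80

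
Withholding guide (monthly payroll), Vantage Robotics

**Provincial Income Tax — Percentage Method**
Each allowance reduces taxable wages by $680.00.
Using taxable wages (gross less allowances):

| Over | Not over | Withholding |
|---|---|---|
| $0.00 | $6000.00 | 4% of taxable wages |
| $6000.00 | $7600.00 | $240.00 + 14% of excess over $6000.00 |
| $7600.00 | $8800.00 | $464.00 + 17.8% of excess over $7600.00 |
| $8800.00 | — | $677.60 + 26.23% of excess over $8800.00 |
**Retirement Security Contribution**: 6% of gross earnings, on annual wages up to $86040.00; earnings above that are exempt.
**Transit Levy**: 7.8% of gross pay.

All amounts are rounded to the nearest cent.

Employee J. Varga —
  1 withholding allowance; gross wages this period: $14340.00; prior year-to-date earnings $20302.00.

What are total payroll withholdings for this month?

$3931.30

Provincial Income Tax: taxable = $14340.00 − 1×$680.00 = $13660.00
  $677.60 + 26.23% × ($13660.00 − $8800.00) = $677.60 + 26.23% × $4860.00 = $1952.38
Retirement Security Contribution: 6% × $14340.00 = $860.40
Transit Levy: 7.8% × $14340.00 = $1118.52
Total: $1952.38 + $860.40 + $1118.52 = $3931.30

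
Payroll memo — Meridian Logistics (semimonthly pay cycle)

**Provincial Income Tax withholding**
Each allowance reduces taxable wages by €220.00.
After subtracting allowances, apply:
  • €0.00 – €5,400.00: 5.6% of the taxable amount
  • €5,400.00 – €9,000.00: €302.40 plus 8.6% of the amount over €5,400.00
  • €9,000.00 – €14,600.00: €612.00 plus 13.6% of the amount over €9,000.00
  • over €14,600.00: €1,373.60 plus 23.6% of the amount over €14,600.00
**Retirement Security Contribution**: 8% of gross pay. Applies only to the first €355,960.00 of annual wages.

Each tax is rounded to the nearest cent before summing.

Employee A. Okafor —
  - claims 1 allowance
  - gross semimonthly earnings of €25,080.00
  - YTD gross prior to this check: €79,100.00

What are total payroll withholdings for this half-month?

Provincial Income Tax: taxable = €25,080.00 − 1×€220.00 = €24,860.00
  €1,373.60 + 23.6% × (€24,860.00 − €14,600.00) = €1,373.60 + 23.6% × €10,260.00 = €3,794.96
Retirement Security Contribution: 8% × €25,080.00 = €2,006.40
Total: €3,794.96 + €2,006.40 = €5,801.36

€5,801.36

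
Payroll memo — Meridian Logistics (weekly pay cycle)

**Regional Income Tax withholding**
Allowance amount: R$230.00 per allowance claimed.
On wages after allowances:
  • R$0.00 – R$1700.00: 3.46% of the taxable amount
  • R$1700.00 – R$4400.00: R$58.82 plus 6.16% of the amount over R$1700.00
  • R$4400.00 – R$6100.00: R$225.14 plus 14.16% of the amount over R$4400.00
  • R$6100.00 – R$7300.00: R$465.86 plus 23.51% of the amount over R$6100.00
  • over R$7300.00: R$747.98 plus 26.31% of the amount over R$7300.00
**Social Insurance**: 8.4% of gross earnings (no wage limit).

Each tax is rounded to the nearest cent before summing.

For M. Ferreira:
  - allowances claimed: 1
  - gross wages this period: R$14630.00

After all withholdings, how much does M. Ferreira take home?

Regional Income Tax: taxable = R$14630.00 − 1×R$230.00 = R$14400.00
  R$747.98 + 26.31% × (R$14400.00 − R$7300.00) = R$747.98 + 26.31% × R$7100.00 = R$2615.99
Social Insurance: 8.4% × R$14630.00 = R$1228.92
Total withheld: R$2615.99 + R$1228.92 = R$3844.91
Net pay: R$14630.00 − R$3844.91 = R$10785.09

R$10785.09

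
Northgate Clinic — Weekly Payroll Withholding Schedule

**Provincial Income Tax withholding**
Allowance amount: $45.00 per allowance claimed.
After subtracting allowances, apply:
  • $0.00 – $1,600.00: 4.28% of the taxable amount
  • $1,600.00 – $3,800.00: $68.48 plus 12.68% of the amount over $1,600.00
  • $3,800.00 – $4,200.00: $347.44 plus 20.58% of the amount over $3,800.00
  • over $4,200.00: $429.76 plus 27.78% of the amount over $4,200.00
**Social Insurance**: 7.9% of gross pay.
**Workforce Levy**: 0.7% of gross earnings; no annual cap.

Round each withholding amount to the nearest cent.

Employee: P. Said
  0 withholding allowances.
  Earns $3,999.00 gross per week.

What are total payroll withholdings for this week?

Provincial Income Tax: taxable = $3,999.00
  $347.44 + 20.58% × ($3,999.00 − $3,800.00) = $347.44 + 20.58% × $199.00 = $388.39
Social Insurance: 7.9% × $3,999.00 = $315.92
Workforce Levy: 0.7% × $3,999.00 = $27.99
Total: $388.39 + $315.92 + $27.99 = $732.30

$732.30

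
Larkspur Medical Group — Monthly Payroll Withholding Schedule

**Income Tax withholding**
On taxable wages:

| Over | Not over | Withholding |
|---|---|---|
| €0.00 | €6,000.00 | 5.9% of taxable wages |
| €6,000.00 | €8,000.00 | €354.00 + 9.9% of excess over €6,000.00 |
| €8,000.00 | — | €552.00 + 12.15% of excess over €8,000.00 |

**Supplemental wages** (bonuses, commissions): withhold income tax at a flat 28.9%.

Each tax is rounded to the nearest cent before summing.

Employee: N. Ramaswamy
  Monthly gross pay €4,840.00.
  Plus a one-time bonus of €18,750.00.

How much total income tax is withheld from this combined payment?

Income Tax: taxable = €4,840.00
  5.9% × €4,840.00 = €285.56
Supplemental (28.9% flat on bonus): 28.9% × €18,750.00 = €5,418.75
Total income tax: €285.56 + €5,418.75 = €5,704.31

€5,704.31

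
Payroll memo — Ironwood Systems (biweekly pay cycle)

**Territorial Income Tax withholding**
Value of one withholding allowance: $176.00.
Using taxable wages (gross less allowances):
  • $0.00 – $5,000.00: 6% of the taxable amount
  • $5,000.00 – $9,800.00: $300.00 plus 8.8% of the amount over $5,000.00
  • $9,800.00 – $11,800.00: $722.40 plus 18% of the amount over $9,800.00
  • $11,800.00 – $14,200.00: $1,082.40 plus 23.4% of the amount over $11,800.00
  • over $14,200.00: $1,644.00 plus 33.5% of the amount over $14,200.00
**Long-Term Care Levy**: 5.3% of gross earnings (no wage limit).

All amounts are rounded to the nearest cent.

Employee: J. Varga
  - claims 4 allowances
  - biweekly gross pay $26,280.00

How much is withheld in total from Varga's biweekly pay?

$6,847.80

Territorial Income Tax: taxable = $26,280.00 − 4×$176.00 = $25,576.00
  $1,644.00 + 33.5% × ($25,576.00 − $14,200.00) = $1,644.00 + 33.5% × $11,376.00 = $5,454.96
Long-Term Care Levy: 5.3% × $26,280.00 = $1,392.84
Total: $5,454.96 + $1,392.84 = $6,847.80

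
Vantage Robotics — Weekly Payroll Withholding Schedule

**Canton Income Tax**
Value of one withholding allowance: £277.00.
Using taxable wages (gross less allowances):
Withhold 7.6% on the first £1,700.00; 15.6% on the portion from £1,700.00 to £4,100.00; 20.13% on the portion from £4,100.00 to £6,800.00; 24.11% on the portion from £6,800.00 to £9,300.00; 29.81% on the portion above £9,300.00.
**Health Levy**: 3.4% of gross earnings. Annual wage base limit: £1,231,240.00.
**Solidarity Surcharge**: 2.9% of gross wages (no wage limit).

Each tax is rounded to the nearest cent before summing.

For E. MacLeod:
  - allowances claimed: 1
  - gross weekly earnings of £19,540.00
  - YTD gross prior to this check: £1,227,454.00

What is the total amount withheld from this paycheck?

£5,315.21

Canton Income Tax: taxable = £19,540.00 − 1×£277.00 = £19,263.00
  £1,649.86 + 29.81% × (£19,263.00 − £9,300.00) = £1,649.86 + 29.81% × £9,963.00 = £4,619.83
Health Levy: cap £1,231,240.00 − YTD £1,227,454.00 = £3,786.00 subject; 3.4% × £3,786.00 = £128.72
Solidarity Surcharge: 2.9% × £19,540.00 = £566.66
Total: £4,619.83 + £128.72 + £566.66 = £5,315.21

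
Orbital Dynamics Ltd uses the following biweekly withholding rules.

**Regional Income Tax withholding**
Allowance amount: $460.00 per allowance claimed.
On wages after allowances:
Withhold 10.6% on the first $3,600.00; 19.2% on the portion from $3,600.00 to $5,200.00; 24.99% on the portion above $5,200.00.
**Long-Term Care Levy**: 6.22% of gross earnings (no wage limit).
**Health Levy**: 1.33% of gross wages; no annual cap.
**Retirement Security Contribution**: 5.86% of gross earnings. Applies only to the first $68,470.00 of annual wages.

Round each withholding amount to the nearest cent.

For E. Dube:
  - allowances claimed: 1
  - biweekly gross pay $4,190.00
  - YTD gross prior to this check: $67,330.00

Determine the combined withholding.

Regional Income Tax: taxable = $4,190.00 − 1×$460.00 = $3,730.00
  $381.60 + 19.2% × ($3,730.00 − $3,600.00) = $381.60 + 19.2% × $130.00 = $406.56
Long-Term Care Levy: 6.22% × $4,190.00 = $260.62
Health Levy: 1.33% × $4,190.00 = $55.73
Retirement Security Contribution: cap $68,470.00 − YTD $67,330.00 = $1,140.00 subject; 5.86% × $1,140.00 = $66.80
Total: $406.56 + $260.62 + $55.73 + $66.80 = $789.71

$789.71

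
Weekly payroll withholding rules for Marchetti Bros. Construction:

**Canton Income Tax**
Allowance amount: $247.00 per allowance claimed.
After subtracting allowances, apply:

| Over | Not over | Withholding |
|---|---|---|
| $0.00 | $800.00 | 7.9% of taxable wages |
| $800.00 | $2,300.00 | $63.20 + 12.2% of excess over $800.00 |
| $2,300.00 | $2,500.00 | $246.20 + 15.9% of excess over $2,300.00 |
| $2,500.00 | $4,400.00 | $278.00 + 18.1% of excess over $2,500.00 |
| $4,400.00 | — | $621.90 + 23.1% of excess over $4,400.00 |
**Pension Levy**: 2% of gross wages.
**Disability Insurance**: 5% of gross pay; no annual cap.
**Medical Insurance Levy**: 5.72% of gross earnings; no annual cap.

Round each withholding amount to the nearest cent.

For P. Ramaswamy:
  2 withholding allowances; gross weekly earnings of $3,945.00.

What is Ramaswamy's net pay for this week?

$2,993.07

Canton Income Tax: taxable = $3,945.00 − 2×$247.00 = $3,451.00
  $278.00 + 18.1% × ($3,451.00 − $2,500.00) = $278.00 + 18.1% × $951.00 = $450.13
Pension Levy: 2% × $3,945.00 = $78.90
Disability Insurance: 5% × $3,945.00 = $197.25
Medical Insurance Levy: 5.72% × $3,945.00 = $225.65
Total withheld: $450.13 + $78.90 + $197.25 + $225.65 = $951.93
Net pay: $3,945.00 − $951.93 = $2,993.07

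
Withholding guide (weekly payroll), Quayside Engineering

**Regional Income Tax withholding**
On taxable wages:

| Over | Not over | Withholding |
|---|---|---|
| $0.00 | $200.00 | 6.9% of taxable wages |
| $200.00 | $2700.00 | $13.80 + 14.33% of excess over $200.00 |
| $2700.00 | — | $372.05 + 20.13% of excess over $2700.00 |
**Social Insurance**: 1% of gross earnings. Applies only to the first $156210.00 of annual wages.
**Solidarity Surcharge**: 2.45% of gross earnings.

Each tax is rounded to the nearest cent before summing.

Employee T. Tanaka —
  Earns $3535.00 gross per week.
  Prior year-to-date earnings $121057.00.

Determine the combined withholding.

Regional Income Tax: taxable = $3535.00
  $372.05 + 20.13% × ($3535.00 − $2700.00) = $372.05 + 20.13% × $835.00 = $540.14
Social Insurance: 1% × $3535.00 = $35.35
Solidarity Surcharge: 2.45% × $3535.00 = $86.61
Total: $540.14 + $35.35 + $86.61 = $662.10

$662.10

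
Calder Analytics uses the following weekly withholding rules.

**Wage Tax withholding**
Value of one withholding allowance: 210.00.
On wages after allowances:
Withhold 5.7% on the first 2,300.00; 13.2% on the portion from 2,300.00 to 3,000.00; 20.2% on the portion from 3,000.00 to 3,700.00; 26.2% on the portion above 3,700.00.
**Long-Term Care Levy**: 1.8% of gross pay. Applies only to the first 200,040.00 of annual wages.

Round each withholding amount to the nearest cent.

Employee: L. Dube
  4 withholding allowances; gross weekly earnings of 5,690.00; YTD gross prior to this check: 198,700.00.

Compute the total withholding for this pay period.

690.32

Wage Tax: taxable = 5,690.00 − 4×210.00 = 4,850.00
  364.90 + 26.2% × (4,850.00 − 3,700.00) = 364.90 + 26.2% × 1,150.00 = 666.20
Long-Term Care Levy: cap 200,040.00 − YTD 198,700.00 = 1,340.00 subject; 1.8% × 1,340.00 = 24.12
Total: 666.20 + 24.12 = 690.32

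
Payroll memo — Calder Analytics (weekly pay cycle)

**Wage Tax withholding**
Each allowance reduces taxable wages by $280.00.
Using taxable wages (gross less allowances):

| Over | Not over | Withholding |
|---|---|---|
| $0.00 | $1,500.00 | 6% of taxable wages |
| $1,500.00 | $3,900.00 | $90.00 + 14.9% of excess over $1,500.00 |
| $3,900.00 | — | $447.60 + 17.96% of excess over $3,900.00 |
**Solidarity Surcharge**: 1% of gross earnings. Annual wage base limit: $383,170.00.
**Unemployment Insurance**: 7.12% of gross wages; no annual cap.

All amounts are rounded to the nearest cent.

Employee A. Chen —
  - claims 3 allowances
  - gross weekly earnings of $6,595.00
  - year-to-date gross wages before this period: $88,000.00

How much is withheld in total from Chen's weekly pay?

Wage Tax: taxable = $6,595.00 − 3×$280.00 = $5,755.00
  $447.60 + 17.96% × ($5,755.00 − $3,900.00) = $447.60 + 17.96% × $1,855.00 = $780.76
Solidarity Surcharge: 1% × $6,595.00 = $65.95
Unemployment Insurance: 7.12% × $6,595.00 = $469.56
Total: $780.76 + $65.95 + $469.56 = $1,316.27

$1,316.27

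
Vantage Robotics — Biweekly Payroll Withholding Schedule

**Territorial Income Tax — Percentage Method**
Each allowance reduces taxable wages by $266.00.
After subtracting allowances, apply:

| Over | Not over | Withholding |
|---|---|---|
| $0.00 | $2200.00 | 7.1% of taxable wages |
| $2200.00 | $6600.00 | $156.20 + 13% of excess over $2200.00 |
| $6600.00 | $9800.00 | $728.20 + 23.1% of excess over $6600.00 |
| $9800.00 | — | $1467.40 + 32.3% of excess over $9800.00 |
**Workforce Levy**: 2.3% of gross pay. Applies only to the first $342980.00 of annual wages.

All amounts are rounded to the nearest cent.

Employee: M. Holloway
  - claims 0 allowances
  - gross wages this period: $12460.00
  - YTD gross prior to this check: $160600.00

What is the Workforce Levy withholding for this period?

$286.58

Workforce Levy: 2.3% × $12460.00 = $286.58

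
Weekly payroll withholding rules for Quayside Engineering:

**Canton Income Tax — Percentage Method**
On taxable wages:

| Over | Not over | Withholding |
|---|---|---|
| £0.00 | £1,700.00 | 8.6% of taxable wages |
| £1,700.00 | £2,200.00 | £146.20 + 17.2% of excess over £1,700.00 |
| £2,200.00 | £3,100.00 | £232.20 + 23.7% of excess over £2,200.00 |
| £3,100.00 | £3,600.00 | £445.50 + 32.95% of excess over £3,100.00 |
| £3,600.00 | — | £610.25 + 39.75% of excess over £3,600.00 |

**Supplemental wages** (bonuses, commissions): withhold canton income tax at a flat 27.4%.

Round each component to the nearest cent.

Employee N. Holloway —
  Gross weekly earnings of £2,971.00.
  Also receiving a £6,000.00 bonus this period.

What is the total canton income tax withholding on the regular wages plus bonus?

Canton Income Tax: taxable = £2,971.00
  £232.20 + 23.7% × (£2,971.00 − £2,200.00) = £232.20 + 23.7% × £771.00 = £414.93
Supplemental (27.4% flat on bonus): 27.4% × £6,000.00 = £1,644.00
Total canton income tax: £414.93 + £1,644.00 = £2,058.93

£2,058.93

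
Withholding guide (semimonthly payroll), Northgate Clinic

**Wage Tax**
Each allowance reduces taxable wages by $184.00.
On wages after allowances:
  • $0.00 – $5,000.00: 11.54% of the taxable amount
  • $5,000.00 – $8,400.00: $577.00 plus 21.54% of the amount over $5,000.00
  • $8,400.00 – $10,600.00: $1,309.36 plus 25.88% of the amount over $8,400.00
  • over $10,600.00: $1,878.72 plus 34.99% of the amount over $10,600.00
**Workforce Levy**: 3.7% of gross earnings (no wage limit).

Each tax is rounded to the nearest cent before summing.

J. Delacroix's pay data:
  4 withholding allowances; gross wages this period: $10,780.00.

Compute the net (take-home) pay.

Wage Tax: taxable = $10,780.00 − 4×$184.00 = $10,044.00
  $1,309.36 + 25.88% × ($10,044.00 − $8,400.00) = $1,309.36 + 25.88% × $1,644.00 = $1,734.83
Workforce Levy: 3.7% × $10,780.00 = $398.86
Total withheld: $1,734.83 + $398.86 = $2,133.69
Net pay: $10,780.00 − $2,133.69 = $8,646.31

$8,646.31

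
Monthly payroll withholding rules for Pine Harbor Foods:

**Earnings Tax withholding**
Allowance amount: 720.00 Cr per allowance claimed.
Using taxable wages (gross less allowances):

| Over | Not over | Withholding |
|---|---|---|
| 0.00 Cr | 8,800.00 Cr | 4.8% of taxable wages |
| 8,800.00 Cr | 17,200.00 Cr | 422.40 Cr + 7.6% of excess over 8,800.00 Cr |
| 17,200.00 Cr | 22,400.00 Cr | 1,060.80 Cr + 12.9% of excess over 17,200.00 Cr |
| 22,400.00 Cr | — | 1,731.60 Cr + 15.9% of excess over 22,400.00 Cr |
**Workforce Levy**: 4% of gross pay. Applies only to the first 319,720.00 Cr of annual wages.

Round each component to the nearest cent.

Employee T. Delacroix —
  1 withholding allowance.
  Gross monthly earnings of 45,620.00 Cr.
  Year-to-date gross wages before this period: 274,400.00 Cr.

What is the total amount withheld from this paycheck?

Earnings Tax: taxable = 45,620.00 Cr − 1×720.00 Cr = 44,900.00 Cr
  1,731.60 Cr + 15.9% × (44,900.00 Cr − 22,400.00 Cr) = 1,731.60 Cr + 15.9% × 22,500.00 Cr = 5,309.10 Cr
Workforce Levy: cap 319,720.00 Cr − YTD 274,400.00 Cr = 45,320.00 Cr subject; 4% × 45,320.00 Cr = 1,812.80 Cr
Total: 5,309.10 Cr + 1,812.80 Cr = 7,121.90 Cr

7,121.90 Cr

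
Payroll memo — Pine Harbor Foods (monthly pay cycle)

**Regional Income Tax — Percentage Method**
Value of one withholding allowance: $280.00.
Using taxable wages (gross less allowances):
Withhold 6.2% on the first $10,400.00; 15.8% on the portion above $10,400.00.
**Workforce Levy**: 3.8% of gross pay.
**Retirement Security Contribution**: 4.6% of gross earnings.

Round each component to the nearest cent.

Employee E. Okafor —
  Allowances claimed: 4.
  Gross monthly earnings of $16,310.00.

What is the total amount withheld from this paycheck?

$2,771.66

Regional Income Tax: taxable = $16,310.00 − 4×$280.00 = $15,190.00
  $644.80 + 15.8% × ($15,190.00 − $10,400.00) = $644.80 + 15.8% × $4,790.00 = $1,401.62
Workforce Levy: 3.8% × $16,310.00 = $619.78
Retirement Security Contribution: 4.6% × $16,310.00 = $750.26
Total: $1,401.62 + $619.78 + $750.26 = $2,771.66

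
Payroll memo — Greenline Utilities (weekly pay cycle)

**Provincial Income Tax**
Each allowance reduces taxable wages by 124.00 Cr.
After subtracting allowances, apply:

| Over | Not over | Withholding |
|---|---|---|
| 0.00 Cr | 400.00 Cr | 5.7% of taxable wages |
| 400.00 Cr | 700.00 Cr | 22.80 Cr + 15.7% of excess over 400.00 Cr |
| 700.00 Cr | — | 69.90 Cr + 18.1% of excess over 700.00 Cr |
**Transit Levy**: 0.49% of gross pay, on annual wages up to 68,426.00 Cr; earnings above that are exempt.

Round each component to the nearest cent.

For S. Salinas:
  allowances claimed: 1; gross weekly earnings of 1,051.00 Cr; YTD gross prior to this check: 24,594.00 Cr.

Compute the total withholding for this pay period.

116.14 Cr

Provincial Income Tax: taxable = 1,051.00 Cr − 1×124.00 Cr = 927.00 Cr
  69.90 Cr + 18.1% × (927.00 Cr − 700.00 Cr) = 69.90 Cr + 18.1% × 227.00 Cr = 110.99 Cr
Transit Levy: 0.49% × 1,051.00 Cr = 5.15 Cr
Total: 110.99 Cr + 5.15 Cr = 116.14 Cr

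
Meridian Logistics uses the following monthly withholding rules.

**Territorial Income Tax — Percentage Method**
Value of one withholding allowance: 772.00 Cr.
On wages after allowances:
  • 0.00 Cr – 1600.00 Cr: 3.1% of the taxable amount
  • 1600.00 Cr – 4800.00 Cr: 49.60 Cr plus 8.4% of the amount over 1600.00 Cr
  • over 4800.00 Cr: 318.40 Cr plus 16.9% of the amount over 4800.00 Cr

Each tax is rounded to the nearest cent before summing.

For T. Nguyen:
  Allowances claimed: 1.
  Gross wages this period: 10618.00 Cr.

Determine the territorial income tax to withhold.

Territorial Income Tax: taxable = 10618.00 Cr − 1×772.00 Cr = 9846.00 Cr
  318.40 Cr + 16.9% × (9846.00 Cr − 4800.00 Cr) = 318.40 Cr + 16.9% × 5046.00 Cr = 1171.17 Cr

1171.17 Cr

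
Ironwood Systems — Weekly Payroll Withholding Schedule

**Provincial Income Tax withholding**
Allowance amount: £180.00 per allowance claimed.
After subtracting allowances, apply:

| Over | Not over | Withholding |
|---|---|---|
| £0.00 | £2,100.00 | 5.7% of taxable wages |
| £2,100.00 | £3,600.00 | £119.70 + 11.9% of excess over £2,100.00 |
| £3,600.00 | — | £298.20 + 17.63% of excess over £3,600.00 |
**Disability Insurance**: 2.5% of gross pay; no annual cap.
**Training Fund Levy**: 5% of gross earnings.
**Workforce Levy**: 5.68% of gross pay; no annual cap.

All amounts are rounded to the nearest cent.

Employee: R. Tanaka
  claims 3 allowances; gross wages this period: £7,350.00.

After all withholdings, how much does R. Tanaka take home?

£5,517.15

Provincial Income Tax: taxable = £7,350.00 − 3×£180.00 = £6,810.00
  £298.20 + 17.63% × (£6,810.00 − £3,600.00) = £298.20 + 17.63% × £3,210.00 = £864.12
Disability Insurance: 2.5% × £7,350.00 = £183.75
Training Fund Levy: 5% × £7,350.00 = £367.50
Workforce Levy: 5.68% × £7,350.00 = £417.48
Total withheld: £864.12 + £183.75 + £367.50 + £417.48 = £1,832.85
Net pay: £7,350.00 − £1,832.85 = £5,517.15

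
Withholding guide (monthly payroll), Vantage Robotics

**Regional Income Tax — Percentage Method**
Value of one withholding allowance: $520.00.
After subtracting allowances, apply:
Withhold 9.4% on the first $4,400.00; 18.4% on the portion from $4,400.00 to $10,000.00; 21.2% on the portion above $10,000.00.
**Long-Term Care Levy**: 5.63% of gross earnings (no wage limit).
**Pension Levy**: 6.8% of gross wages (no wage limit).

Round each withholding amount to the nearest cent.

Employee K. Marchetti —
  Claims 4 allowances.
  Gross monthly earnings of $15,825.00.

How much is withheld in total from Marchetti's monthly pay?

$4,204.99

Regional Income Tax: taxable = $15,825.00 − 4×$520.00 = $13,745.00
  $1,444.00 + 21.2% × ($13,745.00 − $10,000.00) = $1,444.00 + 21.2% × $3,745.00 = $2,237.94
Long-Term Care Levy: 5.63% × $15,825.00 = $890.95
Pension Levy: 6.8% × $15,825.00 = $1,076.10
Total: $2,237.94 + $890.95 + $1,076.10 = $4,204.99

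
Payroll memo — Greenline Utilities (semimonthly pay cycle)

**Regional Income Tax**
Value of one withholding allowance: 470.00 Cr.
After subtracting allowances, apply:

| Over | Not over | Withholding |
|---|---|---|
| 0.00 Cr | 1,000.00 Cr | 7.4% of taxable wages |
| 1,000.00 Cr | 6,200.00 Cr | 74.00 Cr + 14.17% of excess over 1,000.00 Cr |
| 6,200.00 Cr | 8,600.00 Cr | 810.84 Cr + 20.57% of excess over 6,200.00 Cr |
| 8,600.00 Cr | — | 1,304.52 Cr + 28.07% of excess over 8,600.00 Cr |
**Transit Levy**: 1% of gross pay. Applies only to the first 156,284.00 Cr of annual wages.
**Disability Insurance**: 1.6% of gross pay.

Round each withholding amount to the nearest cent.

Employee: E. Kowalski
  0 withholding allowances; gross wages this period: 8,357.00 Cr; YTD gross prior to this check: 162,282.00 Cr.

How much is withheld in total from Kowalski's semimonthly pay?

Regional Income Tax: taxable = 8,357.00 Cr
  810.84 Cr + 20.57% × (8,357.00 Cr − 6,200.00 Cr) = 810.84 Cr + 20.57% × 2,157.00 Cr = 1,254.53 Cr
Transit Levy: YTD 162,282.00 Cr ≥ cap 156,284.00 Cr → 0.00 Cr
Disability Insurance: 1.6% × 8,357.00 Cr = 133.71 Cr
Total: 1,254.53 Cr + 0.00 Cr + 133.71 Cr = 1,388.24 Cr

1,388.24 Cr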